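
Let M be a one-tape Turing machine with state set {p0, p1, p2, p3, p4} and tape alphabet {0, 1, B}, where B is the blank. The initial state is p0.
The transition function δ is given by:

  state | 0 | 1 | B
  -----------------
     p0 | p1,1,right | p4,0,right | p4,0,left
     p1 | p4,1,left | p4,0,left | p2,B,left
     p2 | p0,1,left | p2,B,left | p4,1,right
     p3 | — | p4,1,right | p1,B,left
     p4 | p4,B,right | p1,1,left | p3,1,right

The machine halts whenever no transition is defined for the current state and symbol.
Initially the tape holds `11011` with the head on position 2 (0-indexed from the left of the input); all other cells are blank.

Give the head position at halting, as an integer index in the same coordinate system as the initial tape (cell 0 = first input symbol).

-1

p0 | BBBBB11[0]11   read 0 → write 1, move right, go to p1
p1 | BBBBB111[1]1   read 1 → write 0, move left, go to p4
p4 | BBBBB11[1]01   read 1 → write 1, move left, go to p1
p1 | BBBBB1[1]101   read 1 → write 0, move left, go to p4
p4 | BBBBB[1]0101   read 1 → write 1, move left, go to p1
p1 | BBBB[B]10101   read B → write B, move left, go to p2
p2 | BBB[B]B10101   read B → write 1, move right, go to p4
p4 | BBB1[B]10101   read B → write 1, move right, go to p3
p3 | BBB11[1]0101   read 1 → write 1, move right, go to p4
p4 | BBB111[0]101   read 0 → write B, move right, go to p4
p4 | BBB111B[1]01   read 1 → write 1, move left, go to p1
p1 | BBB111[B]101   read B → write B, move left, go to p2
p2 | BBB11[1]B101   read 1 → write B, move left, go to p2
p2 | BBB1[1]BB101   read 1 → write B, move left, go to p2
p2 | BBB[1]BBB101   read 1 → write B, move left, go to p2
p2 | BB[B]BBBB101   read B → write 1, move right, go to p4
p4 | BB1[B]BBB101   read B → write 1, move right, go to p3
p3 | BB11[B]BB101   read B → write B, move left, go to p1
p1 | BB1[1]BBB101   read 1 → write 0, move left, go to p4
p4 | BB[1]0BBB101   read 1 → write 1, move left, go to p1
p1 | B[B]10BBB101   read B → write B, move left, go to p2
p2 | [B]B10BBB101   read B → write 1, move right, go to p4
p4 | 1[B]10BBB101   read B → write 1, move right, go to p3
p3 | 11[1]0BBB101   read 1 → write 1, move right, go to p4
p4 | 111[0]BBB101   read 0 → write B, move right, go to p4
p4 | 111B[B]BB101   read B → write 1, move right, go to p3
p3 | 111B1[B]B101   read B → write B, move left, go to p1
p1 | 111B[1]BB101   read 1 → write 0, move left, go to p4
p4 | 111[B]0BB101   read B → write 1, move right, go to p3
p3 | 1111[0]BB101
At halt the head is at cell -1.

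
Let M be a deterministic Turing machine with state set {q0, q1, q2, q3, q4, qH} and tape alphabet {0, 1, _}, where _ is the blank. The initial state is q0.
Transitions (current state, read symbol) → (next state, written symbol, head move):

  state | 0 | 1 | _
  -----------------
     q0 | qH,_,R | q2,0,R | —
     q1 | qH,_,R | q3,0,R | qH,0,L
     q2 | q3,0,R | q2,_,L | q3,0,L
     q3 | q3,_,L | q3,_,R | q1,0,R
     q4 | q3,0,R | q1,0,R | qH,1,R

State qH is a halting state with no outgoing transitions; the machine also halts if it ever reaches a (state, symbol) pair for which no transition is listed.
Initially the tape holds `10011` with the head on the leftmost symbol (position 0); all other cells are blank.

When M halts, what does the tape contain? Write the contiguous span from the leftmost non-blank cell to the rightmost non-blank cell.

00__11

state=q0 head=0 tape=_[1]0011   (q0,1)→(q2,0,R)
state=q2 head=1 tape=_0[0]011   (q2,0)→(q3,0,R)
state=q3 head=2 tape=_00[0]11   (q3,0)→(q3,_,L)
state=q3 head=1 tape=_0[0]_11   (q3,0)→(q3,_,L)
state=q3 head=0 tape=_[0]__11   (q3,0)→(q3,_,L)
state=q3 head=-1 tape=[_]___11   (q3,_)→(q1,0,R)
state=q1 head=0 tape=0[_]__11   (q1,_)→(qH,0,L)
state=qH head=-1 tape=[0]0__11
The non-blank tape span at halt is 00__11.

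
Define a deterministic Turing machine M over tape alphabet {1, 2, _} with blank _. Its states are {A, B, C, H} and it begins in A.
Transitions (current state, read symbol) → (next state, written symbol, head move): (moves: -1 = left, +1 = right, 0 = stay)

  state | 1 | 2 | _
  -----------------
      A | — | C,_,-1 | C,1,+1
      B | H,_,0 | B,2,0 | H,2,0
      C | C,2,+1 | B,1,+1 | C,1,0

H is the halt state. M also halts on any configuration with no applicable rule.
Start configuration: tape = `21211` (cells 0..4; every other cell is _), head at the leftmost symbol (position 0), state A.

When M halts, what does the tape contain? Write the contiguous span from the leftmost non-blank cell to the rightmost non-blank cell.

2221_1

state=A head=0 tape=_[2]1211   (A,2)→(C,_,-1)
state=C head=-1 tape=[_]_1211   (C,_)→(C,1,0)
state=C head=-1 tape=[1]_1211   (C,1)→(C,2,+1)
state=C head=0 tape=2[_]1211   (C,_)→(C,1,0)
state=C head=0 tape=2[1]1211   (C,1)→(C,2,+1)
state=C head=1 tape=22[1]211   (C,1)→(C,2,+1)
state=C head=2 tape=222[2]11   (C,2)→(B,1,+1)
state=B head=3 tape=2221[1]1   (B,1)→(H,_,0)
state=H head=3 tape=2221[_]1
The non-blank tape span at halt is 2221_1.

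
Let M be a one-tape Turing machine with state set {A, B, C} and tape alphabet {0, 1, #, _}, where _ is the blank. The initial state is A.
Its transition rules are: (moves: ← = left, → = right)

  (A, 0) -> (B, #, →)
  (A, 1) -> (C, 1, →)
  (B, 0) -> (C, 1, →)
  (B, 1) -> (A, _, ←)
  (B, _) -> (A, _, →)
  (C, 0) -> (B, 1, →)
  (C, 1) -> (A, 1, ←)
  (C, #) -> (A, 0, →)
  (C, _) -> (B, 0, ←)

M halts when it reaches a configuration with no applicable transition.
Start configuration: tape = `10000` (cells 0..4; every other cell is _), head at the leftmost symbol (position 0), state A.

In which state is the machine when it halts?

A

state=A head=0 tape=_[1]0000_   (A,1)→(C,1,→)
state=C head=1 tape=_1[0]000_   (C,0)→(B,1,→)
state=B head=2 tape=_11[0]00_   (B,0)→(C,1,→)
state=C head=3 tape=_111[0]0_   (C,0)→(B,1,→)
state=B head=4 tape=_1111[0]_   (B,0)→(C,1,→)
state=C head=5 tape=_11111[_]   (C,_)→(B,0,←)
state=B head=4 tape=_1111[1]0   (B,1)→(A,_,←)
state=A head=3 tape=_111[1]_0   (A,1)→(C,1,→)
state=C head=4 tape=_1111[_]0   (C,_)→(B,0,←)
state=B head=3 tape=_111[1]00   (B,1)→(A,_,←)
state=A head=2 tape=_11[1]_00   (A,1)→(C,1,→)
state=C head=3 tape=_111[_]00   (C,_)→(B,0,←)
state=B head=2 tape=_11[1]000   (B,1)→(A,_,←)
state=A head=1 tape=_1[1]_000   (A,1)→(C,1,→)
state=C head=2 tape=_11[_]000   (C,_)→(B,0,←)
state=B head=1 tape=_1[1]0000   (B,1)→(A,_,←)
state=A head=0 tape=_[1]_0000   (A,1)→(C,1,→)
state=C head=1 tape=_1[_]0000   (C,_)→(B,0,←)
state=B head=0 tape=_[1]00000   (B,1)→(A,_,←)
state=A head=-1 tape=[_]_00000
No transition is defined for (A, _); M halts in state A.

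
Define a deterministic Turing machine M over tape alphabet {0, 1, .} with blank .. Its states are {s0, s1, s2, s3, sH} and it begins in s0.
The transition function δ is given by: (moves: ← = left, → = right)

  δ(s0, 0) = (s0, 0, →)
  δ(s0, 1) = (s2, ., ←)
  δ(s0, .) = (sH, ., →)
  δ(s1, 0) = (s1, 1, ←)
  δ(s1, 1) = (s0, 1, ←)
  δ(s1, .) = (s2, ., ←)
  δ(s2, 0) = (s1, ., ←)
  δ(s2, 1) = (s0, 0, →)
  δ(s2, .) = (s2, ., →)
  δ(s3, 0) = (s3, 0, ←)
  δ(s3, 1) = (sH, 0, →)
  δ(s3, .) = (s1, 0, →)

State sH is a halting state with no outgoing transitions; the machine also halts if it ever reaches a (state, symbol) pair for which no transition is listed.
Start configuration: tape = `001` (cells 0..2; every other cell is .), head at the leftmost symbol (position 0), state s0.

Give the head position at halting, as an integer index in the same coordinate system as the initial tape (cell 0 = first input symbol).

state=s0 head=0 tape=..[0]01   (s0,0)→(s0,0,→)
state=s0 head=1 tape=..0[0]1   (s0,0)→(s0,0,→)
state=s0 head=2 tape=..00[1]   (s0,1)→(s2,.,←)
state=s2 head=1 tape=..0[0].   (s2,0)→(s1,.,←)
state=s1 head=0 tape=..[0]..   (s1,0)→(s1,1,←)
state=s1 head=-1 tape=.[.]1..   (s1,.)→(s2,.,←)
state=s2 head=-2 tape=[.].1..   (s2,.)→(s2,.,→)
state=s2 head=-1 tape=.[.]1..   (s2,.)→(s2,.,→)
state=s2 head=0 tape=..[1]..   (s2,1)→(s0,0,→)
state=s0 head=1 tape=..0[.].   (s0,.)→(sH,.,→)
state=sH head=2 tape=..0.[.]
At halt the head is at cell 2.

2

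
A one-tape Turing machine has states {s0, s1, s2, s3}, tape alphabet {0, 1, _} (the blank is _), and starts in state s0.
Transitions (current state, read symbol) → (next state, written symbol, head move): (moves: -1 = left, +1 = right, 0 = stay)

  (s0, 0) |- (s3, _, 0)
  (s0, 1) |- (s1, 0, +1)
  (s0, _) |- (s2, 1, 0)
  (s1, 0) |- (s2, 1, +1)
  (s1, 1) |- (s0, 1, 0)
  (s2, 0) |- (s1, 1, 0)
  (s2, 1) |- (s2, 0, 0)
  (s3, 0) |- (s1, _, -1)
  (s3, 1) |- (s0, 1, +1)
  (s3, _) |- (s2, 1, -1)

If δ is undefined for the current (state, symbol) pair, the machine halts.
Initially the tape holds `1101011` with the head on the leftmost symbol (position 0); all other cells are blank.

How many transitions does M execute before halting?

15

state=s0 head=0 tape=[1]101011_   (s0,1)→(s1,0,+1)
state=s1 head=1 tape=0[1]01011_   (s1,1)→(s0,1,0)
state=s0 head=1 tape=0[1]01011_   (s0,1)→(s1,0,+1)
state=s1 head=2 tape=00[0]1011_   (s1,0)→(s2,1,+1)
state=s2 head=3 tape=001[1]011_   (s2,1)→(s2,0,0)
state=s2 head=3 tape=001[0]011_   (s2,0)→(s1,1,0)
state=s1 head=3 tape=001[1]011_   (s1,1)→(s0,1,0)
state=s0 head=3 tape=001[1]011_   (s0,1)→(s1,0,+1)
state=s1 head=4 tape=0010[0]11_   (s1,0)→(s2,1,+1)
state=s2 head=5 tape=00101[1]1_   (s2,1)→(s2,0,0)
state=s2 head=5 tape=00101[0]1_   (s2,0)→(s1,1,0)
state=s1 head=5 tape=00101[1]1_   (s1,1)→(s0,1,0)
state=s0 head=5 tape=00101[1]1_   (s0,1)→(s1,0,+1)
state=s1 head=6 tape=001010[1]_   (s1,1)→(s0,1,0)
state=s0 head=6 tape=001010[1]_   (s0,1)→(s1,0,+1)
state=s1 head=7 tape=0010100[_]
M halts after 15 transitions.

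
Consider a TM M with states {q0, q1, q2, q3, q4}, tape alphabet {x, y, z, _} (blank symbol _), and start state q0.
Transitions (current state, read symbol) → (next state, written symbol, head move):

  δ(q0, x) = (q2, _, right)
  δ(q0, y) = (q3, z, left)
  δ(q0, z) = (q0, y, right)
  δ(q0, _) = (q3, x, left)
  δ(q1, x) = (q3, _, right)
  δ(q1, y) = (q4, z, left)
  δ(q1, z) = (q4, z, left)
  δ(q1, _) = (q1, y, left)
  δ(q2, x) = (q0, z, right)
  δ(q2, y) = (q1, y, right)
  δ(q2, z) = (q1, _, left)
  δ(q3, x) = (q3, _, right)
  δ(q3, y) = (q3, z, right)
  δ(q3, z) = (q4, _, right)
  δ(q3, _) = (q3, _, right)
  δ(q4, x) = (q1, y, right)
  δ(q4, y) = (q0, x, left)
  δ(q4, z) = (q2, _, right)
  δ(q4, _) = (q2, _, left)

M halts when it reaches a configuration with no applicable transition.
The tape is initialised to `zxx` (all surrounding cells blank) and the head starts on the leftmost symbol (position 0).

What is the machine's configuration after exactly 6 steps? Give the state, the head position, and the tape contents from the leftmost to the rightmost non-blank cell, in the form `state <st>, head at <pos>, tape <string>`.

state=q0 head=0 tape=[z]xx__   (q0,z)→(q0,y,right)
state=q0 head=1 tape=y[x]x__   (q0,x)→(q2,_,right)
state=q2 head=2 tape=y_[x]__   (q2,x)→(q0,z,right)
state=q0 head=3 tape=y_z[_]_   (q0,_)→(q3,x,left)
state=q3 head=2 tape=y_[z]x_   (q3,z)→(q4,_,right)
state=q4 head=3 tape=y__[x]_   (q4,x)→(q1,y,right)
state=q1 head=4 tape=y__y[_]
After 6 steps: state q1, head at 4, tape y__y.

state q1, head at 4, tape y__y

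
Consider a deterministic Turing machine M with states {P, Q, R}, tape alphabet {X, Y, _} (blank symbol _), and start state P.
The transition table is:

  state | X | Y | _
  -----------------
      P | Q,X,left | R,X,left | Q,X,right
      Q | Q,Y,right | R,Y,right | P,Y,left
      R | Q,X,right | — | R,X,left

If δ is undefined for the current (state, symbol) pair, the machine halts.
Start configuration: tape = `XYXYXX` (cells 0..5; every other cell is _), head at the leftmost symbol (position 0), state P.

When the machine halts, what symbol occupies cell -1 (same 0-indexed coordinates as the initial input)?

Y

P | __[X]YXYXX__   read X → write X, move left, go to Q
Q | _[_]XYXYXX__   read _ → write Y, move left, go to P
P | [_]YXYXYXX__   read _ → write X, move right, go to Q
Q | X[Y]XYXYXX__   read Y → write Y, move right, go to R
R | XY[X]YXYXX__   read X → write X, move right, go to Q
Q | XYX[Y]XYXX__   read Y → write Y, move right, go to R
R | XYXY[X]YXX__   read X → write X, move right, go to Q
Q | XYXYX[Y]XX__   read Y → write Y, move right, go to R
R | XYXYXY[X]X__   read X → write X, move right, go to Q
Q | XYXYXYX[X]__   read X → write Y, move right, go to Q
Q | XYXYXYXY[_]_   read _ → write Y, move left, go to P
P | XYXYXYX[Y]Y_   read Y → write X, move left, go to R
R | XYXYXY[X]XY_   read X → write X, move right, go to Q
Q | XYXYXYX[X]Y_   read X → write Y, move right, go to Q
Q | XYXYXYXY[Y]_   read Y → write Y, move right, go to R
R | XYXYXYXYY[_]   read _ → write X, move left, go to R
R | XYXYXYXY[Y]X
Cell -1 holds Y when M halts.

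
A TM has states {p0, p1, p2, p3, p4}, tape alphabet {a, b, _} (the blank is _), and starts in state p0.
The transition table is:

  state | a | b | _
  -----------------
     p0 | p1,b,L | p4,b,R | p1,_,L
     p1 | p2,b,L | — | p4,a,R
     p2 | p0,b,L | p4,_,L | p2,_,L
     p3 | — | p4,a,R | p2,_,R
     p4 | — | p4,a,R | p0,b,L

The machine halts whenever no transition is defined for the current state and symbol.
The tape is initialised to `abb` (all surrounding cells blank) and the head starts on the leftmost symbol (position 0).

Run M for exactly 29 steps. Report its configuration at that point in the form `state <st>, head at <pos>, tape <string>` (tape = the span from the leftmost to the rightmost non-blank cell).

state p4, head at -3, tape aabbbbbbbb

state=p0 head=0 tape=_____[a]bb__   (p0,a)→(p1,b,L)
state=p1 head=-1 tape=____[_]bbb__   (p1,_)→(p4,a,R)
state=p4 head=0 tape=____a[b]bb__   (p4,b)→(p4,a,R)
state=p4 head=1 tape=____aa[b]b__   (p4,b)→(p4,a,R)
state=p4 head=2 tape=____aaa[b]__   (p4,b)→(p4,a,R)
state=p4 head=3 tape=____aaaa[_]_   (p4,_)→(p0,b,L)
state=p0 head=2 tape=____aaa[a]b_   (p0,a)→(p1,b,L)
state=p1 head=1 tape=____aa[a]bb_   (p1,a)→(p2,b,L)
state=p2 head=0 tape=____a[a]bbb_   (p2,a)→(p0,b,L)
state=p0 head=-1 tape=____[a]bbbb_   (p0,a)→(p1,b,L)
state=p1 head=-2 tape=___[_]bbbbb_   (p1,_)→(p4,a,R)
state=p4 head=-1 tape=___a[b]bbbb_   (p4,b)→(p4,a,R)
state=p4 head=0 tape=___aa[b]bbb_   (p4,b)→(p4,a,R)
state=p4 head=1 tape=___aaa[b]bb_   (p4,b)→(p4,a,R)
state=p4 head=2 tape=___aaaa[b]b_   (p4,b)→(p4,a,R)
state=p4 head=3 tape=___aaaaa[b]_   (p4,b)→(p4,a,R)
state=p4 head=4 tape=___aaaaaa[_]   (p4,_)→(p0,b,L)
state=p0 head=3 tape=___aaaaa[a]b   (p0,a)→(p1,b,L)
state=p1 head=2 tape=___aaaa[a]bb   (p1,a)→(p2,b,L)
state=p2 head=1 tape=___aaa[a]bbb   (p2,a)→(p0,b,L)
state=p0 head=0 tape=___aa[a]bbbb   (p0,a)→(p1,b,L)
state=p1 head=-1 tape=___a[a]bbbbb   (p1,a)→(p2,b,L)
state=p2 head=-2 tape=___[a]bbbbbb   (p2,a)→(p0,b,L)
state=p0 head=-3 tape=__[_]bbbbbbb   (p0,_)→(p1,_,L)
state=p1 head=-4 tape=_[_]_bbbbbbb   (p1,_)→(p4,a,R)
state=p4 head=-3 tape=_a[_]bbbbbbb   (p4,_)→(p0,b,L)
state=p0 head=-4 tape=_[a]bbbbbbbb   (p0,a)→(p1,b,L)
state=p1 head=-5 tape=[_]bbbbbbbbb   (p1,_)→(p4,a,R)
state=p4 head=-4 tape=a[b]bbbbbbbb   (p4,b)→(p4,a,R)
state=p4 head=-3 tape=aa[b]bbbbbbb
After 29 steps: state p4, head at -3, tape aabbbbbbbb.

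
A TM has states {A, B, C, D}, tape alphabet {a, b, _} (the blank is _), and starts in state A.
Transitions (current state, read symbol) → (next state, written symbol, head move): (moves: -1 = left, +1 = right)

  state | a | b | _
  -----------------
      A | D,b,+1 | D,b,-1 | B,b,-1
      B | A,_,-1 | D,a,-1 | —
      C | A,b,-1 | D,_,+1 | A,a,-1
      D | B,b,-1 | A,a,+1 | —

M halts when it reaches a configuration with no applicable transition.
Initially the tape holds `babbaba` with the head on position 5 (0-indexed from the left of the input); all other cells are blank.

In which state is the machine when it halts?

A | _babba[b]a   read b → write b, move -1, go to D
D | _babb[a]ba   read a → write b, move -1, go to B
B | _bab[b]bba   read b → write a, move -1, go to D
D | _ba[b]abba   read b → write a, move +1, go to A
A | _baa[a]bba   read a → write b, move +1, go to D
D | _baab[b]ba   read b → write a, move +1, go to A
A | _baaba[b]a   read b → write b, move -1, go to D
D | _baab[a]ba   read a → write b, move -1, go to B
B | _baa[b]bba   read b → write a, move -1, go to D
D | _ba[a]abba   read a → write b, move -1, go to B
B | _b[a]babba   read a → write _, move -1, go to A
A | _[b]_babba   read b → write b, move -1, go to D
D | [_]b_babba
No transition is defined for (D, _); M halts in state D.

D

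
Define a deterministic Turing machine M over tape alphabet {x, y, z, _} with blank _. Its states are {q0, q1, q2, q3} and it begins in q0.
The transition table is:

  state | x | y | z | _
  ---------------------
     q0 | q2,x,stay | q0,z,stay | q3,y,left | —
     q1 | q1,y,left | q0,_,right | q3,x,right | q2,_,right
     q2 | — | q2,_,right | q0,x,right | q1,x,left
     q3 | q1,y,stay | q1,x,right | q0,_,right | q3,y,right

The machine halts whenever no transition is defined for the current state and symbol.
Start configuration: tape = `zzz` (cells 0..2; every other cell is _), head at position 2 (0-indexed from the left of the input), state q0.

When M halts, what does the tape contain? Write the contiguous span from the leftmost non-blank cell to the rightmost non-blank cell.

zyx_x

state=q0 head=2 tape=zz[z]__   (q0,z)→(q3,y,left)
state=q3 head=1 tape=z[z]y__   (q3,z)→(q0,_,right)
state=q0 head=2 tape=z_[y]__   (q0,y)→(q0,z,stay)
state=q0 head=2 tape=z_[z]__   (q0,z)→(q3,y,left)
state=q3 head=1 tape=z[_]y__   (q3,_)→(q3,y,right)
state=q3 head=2 tape=zy[y]__   (q3,y)→(q1,x,right)
state=q1 head=3 tape=zyx[_]_   (q1,_)→(q2,_,right)
state=q2 head=4 tape=zyx_[_]   (q2,_)→(q1,x,left)
state=q1 head=3 tape=zyx[_]x   (q1,_)→(q2,_,right)
state=q2 head=4 tape=zyx_[x]
The non-blank tape span at halt is zyx_x.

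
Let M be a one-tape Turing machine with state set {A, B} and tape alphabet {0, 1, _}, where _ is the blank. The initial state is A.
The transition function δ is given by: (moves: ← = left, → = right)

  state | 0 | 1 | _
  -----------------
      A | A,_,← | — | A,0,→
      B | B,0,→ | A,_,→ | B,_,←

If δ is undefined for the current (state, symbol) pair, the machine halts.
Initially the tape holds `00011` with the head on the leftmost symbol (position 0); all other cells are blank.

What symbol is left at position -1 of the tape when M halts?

0

A | ___[0]0011   read 0 → write _, move ←, go to A
A | __[_]_0011   read _ → write 0, move →, go to A
A | __0[_]0011   read _ → write 0, move →, go to A
A | __00[0]011   read 0 → write _, move ←, go to A
A | __0[0]_011   read 0 → write _, move ←, go to A
A | __[0]__011   read 0 → write _, move ←, go to A
A | _[_]___011   read _ → write 0, move →, go to A
A | _0[_]__011   read _ → write 0, move →, go to A
A | _00[_]_011   read _ → write 0, move →, go to A
A | _000[_]011   read _ → write 0, move →, go to A
A | _0000[0]11   read 0 → write _, move ←, go to A
A | _000[0]_11   read 0 → write _, move ←, go to A
A | _00[0]__11   read 0 → write _, move ←, go to A
A | _0[0]___11   read 0 → write _, move ←, go to A
A | _[0]____11   read 0 → write _, move ←, go to A
A | [_]_____11   read _ → write 0, move →, go to A
A | 0[_]____11   read _ → write 0, move →, go to A
A | 00[_]___11   read _ → write 0, move →, go to A
A | 000[_]__11   read _ → write 0, move →, go to A
A | 0000[_]_11   read _ → write 0, move →, go to A
A | 00000[_]11   read _ → write 0, move →, go to A
A | 000000[1]1
Cell -1 holds 0 when M halts.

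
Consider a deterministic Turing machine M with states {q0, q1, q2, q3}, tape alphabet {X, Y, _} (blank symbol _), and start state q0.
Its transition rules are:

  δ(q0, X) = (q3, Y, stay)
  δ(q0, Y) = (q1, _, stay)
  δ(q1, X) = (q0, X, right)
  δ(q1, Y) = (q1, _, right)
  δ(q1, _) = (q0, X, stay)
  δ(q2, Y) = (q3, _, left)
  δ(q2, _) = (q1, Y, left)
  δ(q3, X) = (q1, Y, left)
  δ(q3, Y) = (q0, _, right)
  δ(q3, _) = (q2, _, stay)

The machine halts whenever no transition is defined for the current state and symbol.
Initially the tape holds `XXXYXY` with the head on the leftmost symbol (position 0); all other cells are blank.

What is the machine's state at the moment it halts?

q0 | [X]XXYXY_   read X → write Y, move stay, go to q3
q3 | [Y]XXYXY_   read Y → write _, move right, go to q0
q0 | _[X]XYXY_   read X → write Y, move stay, go to q3
q3 | _[Y]XYXY_   read Y → write _, move right, go to q0
q0 | __[X]YXY_   read X → write Y, move stay, go to q3
q3 | __[Y]YXY_   read Y → write _, move right, go to q0
q0 | ___[Y]XY_   read Y → write _, move stay, go to q1
q1 | ___[_]XY_   read _ → write X, move stay, go to q0
q0 | ___[X]XY_   read X → write Y, move stay, go to q3
q3 | ___[Y]XY_   read Y → write _, move right, go to q0
q0 | ____[X]Y_   read X → write Y, move stay, go to q3
q3 | ____[Y]Y_   read Y → write _, move right, go to q0
q0 | _____[Y]_   read Y → write _, move stay, go to q1
q1 | _____[_]_   read _ → write X, move stay, go to q0
q0 | _____[X]_   read X → write Y, move stay, go to q3
q3 | _____[Y]_   read Y → write _, move right, go to q0
q0 | ______[_]
No transition is defined for (q0, _); M halts in state q0.

q0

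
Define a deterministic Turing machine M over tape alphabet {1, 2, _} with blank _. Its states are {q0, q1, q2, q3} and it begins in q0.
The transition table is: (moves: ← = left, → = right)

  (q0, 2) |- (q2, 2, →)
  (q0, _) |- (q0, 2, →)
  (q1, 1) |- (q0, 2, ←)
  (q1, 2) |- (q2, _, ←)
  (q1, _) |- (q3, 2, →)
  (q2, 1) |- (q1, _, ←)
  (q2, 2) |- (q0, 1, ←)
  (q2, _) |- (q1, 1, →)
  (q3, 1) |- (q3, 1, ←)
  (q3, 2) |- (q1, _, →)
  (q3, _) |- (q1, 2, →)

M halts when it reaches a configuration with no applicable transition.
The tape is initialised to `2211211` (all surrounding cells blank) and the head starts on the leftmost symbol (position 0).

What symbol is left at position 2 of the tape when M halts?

q0 | _[2]211211   read 2 → write 2, move →, go to q2
q2 | _2[2]11211   read 2 → write 1, move ←, go to q0
q0 | _[2]111211   read 2 → write 2, move →, go to q2
q2 | _2[1]11211   read 1 → write _, move ←, go to q1
q1 | _[2]_11211   read 2 → write _, move ←, go to q2
q2 | [_]__11211   read _ → write 1, move →, go to q1
q1 | 1[_]_11211   read _ → write 2, move →, go to q3
q3 | 12[_]11211   read _ → write 2, move →, go to q1
q1 | 122[1]1211   read 1 → write 2, move ←, go to q0
q0 | 12[2]21211   read 2 → write 2, move →, go to q2
q2 | 122[2]1211   read 2 → write 1, move ←, go to q0
q0 | 12[2]11211   read 2 → write 2, move →, go to q2
q2 | 122[1]1211   read 1 → write _, move ←, go to q1
q1 | 12[2]_1211   read 2 → write _, move ←, go to q2
q2 | 1[2]__1211   read 2 → write 1, move ←, go to q0
q0 | [1]1__1211
Cell 2 holds _ when M halts.

_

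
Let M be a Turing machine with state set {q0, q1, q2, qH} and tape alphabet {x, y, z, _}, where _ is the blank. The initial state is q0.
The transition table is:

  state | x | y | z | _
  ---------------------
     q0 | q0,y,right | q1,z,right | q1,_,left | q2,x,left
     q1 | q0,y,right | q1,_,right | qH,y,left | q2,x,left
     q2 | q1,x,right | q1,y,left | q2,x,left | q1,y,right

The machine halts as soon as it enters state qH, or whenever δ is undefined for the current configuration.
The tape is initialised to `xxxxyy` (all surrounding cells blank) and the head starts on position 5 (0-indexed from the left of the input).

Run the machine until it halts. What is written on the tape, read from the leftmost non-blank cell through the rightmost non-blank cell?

state=q0 head=5 tape=xxxxy[y]____   (q0,y)→(q1,z,right)
state=q1 head=6 tape=xxxxyz[_]___   (q1,_)→(q2,x,left)
state=q2 head=5 tape=xxxxy[z]x___   (q2,z)→(q2,x,left)
state=q2 head=4 tape=xxxx[y]xx___   (q2,y)→(q1,y,left)
state=q1 head=3 tape=xxx[x]yxx___   (q1,x)→(q0,y,right)
state=q0 head=4 tape=xxxy[y]xx___   (q0,y)→(q1,z,right)
state=q1 head=5 tape=xxxyz[x]x___   (q1,x)→(q0,y,right)
state=q0 head=6 tape=xxxyzy[x]___   (q0,x)→(q0,y,right)
state=q0 head=7 tape=xxxyzyy[_]__   (q0,_)→(q2,x,left)
state=q2 head=6 tape=xxxyzy[y]x__   (q2,y)→(q1,y,left)
state=q1 head=5 tape=xxxyz[y]yx__   (q1,y)→(q1,_,right)
state=q1 head=6 tape=xxxyz_[y]x__   (q1,y)→(q1,_,right)
state=q1 head=7 tape=xxxyz__[x]__   (q1,x)→(q0,y,right)
state=q0 head=8 tape=xxxyz__y[_]_   (q0,_)→(q2,x,left)
state=q2 head=7 tape=xxxyz__[y]x_   (q2,y)→(q1,y,left)
state=q1 head=6 tape=xxxyz_[_]yx_   (q1,_)→(q2,x,left)
state=q2 head=5 tape=xxxyz[_]xyx_   (q2,_)→(q1,y,right)
state=q1 head=6 tape=xxxyzy[x]yx_   (q1,x)→(q0,y,right)
state=q0 head=7 tape=xxxyzyy[y]x_   (q0,y)→(q1,z,right)
state=q1 head=8 tape=xxxyzyyz[x]_   (q1,x)→(q0,y,right)
state=q0 head=9 tape=xxxyzyyzy[_]   (q0,_)→(q2,x,left)
state=q2 head=8 tape=xxxyzyyz[y]x   (q2,y)→(q1,y,left)
state=q1 head=7 tape=xxxyzyy[z]yx   (q1,z)→(qH,y,left)
state=qH head=6 tape=xxxyzy[y]yyx
The non-blank tape span at halt is xxxyzyyyyx.

xxxyzyyyyx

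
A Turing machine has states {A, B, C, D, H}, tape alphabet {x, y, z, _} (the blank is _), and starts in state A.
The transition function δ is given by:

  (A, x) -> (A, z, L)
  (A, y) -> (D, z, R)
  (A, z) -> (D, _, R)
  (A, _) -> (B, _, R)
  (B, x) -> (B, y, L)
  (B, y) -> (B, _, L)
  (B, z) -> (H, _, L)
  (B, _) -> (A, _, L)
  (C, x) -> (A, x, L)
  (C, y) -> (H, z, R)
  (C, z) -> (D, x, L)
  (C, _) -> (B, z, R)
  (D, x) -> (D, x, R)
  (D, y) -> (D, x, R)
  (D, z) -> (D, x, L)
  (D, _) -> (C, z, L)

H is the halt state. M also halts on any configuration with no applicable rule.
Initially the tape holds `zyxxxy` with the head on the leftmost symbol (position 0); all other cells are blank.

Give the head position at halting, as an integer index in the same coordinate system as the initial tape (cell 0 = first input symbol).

A | [z]yxxxy_   read z → write _, move R, go to D
D | _[y]xxxy_   read y → write x, move R, go to D
D | _x[x]xxy_   read x → write x, move R, go to D
D | _xx[x]xy_   read x → write x, move R, go to D
D | _xxx[x]y_   read x → write x, move R, go to D
D | _xxxx[y]_   read y → write x, move R, go to D
D | _xxxxx[_]   read _ → write z, move L, go to C
C | _xxxx[x]z   read x → write x, move L, go to A
A | _xxx[x]xz   read x → write z, move L, go to A
A | _xx[x]zxz   read x → write z, move L, go to A
A | _x[x]zzxz   read x → write z, move L, go to A
A | _[x]zzzxz   read x → write z, move L, go to A
A | [_]zzzzxz   read _ → write _, move R, go to B
B | _[z]zzzxz   read z → write _, move L, go to H
H | [_]_zzzxz
At halt the head is at cell 0.

0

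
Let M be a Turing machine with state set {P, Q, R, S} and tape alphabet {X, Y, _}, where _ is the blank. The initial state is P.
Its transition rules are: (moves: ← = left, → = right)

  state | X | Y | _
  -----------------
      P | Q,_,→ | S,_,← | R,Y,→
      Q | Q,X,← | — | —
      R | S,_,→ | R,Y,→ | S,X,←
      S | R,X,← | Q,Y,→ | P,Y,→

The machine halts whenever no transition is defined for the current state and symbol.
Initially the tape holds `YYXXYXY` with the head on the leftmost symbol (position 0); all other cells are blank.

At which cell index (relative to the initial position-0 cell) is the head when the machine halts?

state=P head=0 tape=_[Y]YXXYXY   (P,Y)→(S,_,←)
state=S head=-1 tape=[_]_YXXYXY   (S,_)→(P,Y,→)
state=P head=0 tape=Y[_]YXXYXY   (P,_)→(R,Y,→)
state=R head=1 tape=YY[Y]XXYXY   (R,Y)→(R,Y,→)
state=R head=2 tape=YYY[X]XYXY   (R,X)→(S,_,→)
state=S head=3 tape=YYY_[X]YXY   (S,X)→(R,X,←)
state=R head=2 tape=YYY[_]XYXY   (R,_)→(S,X,←)
state=S head=1 tape=YY[Y]XXYXY   (S,Y)→(Q,Y,→)
state=Q head=2 tape=YYY[X]XYXY   (Q,X)→(Q,X,←)
state=Q head=1 tape=YY[Y]XXYXY
At halt the head is at cell 1.

1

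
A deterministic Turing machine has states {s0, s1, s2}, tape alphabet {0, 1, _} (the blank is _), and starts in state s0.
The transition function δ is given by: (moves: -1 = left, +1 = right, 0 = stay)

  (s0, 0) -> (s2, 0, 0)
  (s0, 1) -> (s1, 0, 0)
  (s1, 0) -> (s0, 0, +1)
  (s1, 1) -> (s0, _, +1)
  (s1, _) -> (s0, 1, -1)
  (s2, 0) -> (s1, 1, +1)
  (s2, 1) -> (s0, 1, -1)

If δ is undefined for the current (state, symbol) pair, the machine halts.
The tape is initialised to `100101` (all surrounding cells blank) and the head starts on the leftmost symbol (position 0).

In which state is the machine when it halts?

state=s0 head=0 tape=[1]00101_   (s0,1)→(s1,0,0)
state=s1 head=0 tape=[0]00101_   (s1,0)→(s0,0,+1)
state=s0 head=1 tape=0[0]0101_   (s0,0)→(s2,0,0)
state=s2 head=1 tape=0[0]0101_   (s2,0)→(s1,1,+1)
state=s1 head=2 tape=01[0]101_   (s1,0)→(s0,0,+1)
state=s0 head=3 tape=010[1]01_   (s0,1)→(s1,0,0)
state=s1 head=3 tape=010[0]01_   (s1,0)→(s0,0,+1)
state=s0 head=4 tape=0100[0]1_   (s0,0)→(s2,0,0)
state=s2 head=4 tape=0100[0]1_   (s2,0)→(s1,1,+1)
state=s1 head=5 tape=01001[1]_   (s1,1)→(s0,_,+1)
state=s0 head=6 tape=01001_[_]
No transition is defined for (s0, _); M halts in state s0.

s0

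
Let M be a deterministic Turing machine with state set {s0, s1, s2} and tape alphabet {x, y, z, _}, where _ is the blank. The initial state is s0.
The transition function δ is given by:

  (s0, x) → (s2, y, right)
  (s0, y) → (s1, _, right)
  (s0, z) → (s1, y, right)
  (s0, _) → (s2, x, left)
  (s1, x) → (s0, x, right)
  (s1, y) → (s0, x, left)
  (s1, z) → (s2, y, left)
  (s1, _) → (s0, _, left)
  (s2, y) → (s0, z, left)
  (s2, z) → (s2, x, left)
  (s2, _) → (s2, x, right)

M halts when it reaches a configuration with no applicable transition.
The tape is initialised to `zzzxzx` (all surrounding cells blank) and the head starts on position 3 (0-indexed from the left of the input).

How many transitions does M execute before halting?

s0 | __zzz[x]zx   read x → write y, move right, go to s2
s2 | __zzzy[z]x   read z → write x, move left, go to s2
s2 | __zzz[y]xx   read y → write z, move left, go to s0
s0 | __zz[z]zxx   read z → write y, move right, go to s1
s1 | __zzy[z]xx   read z → write y, move left, go to s2
s2 | __zz[y]yxx   read y → write z, move left, go to s0
s0 | __z[z]zyxx   read z → write y, move right, go to s1
s1 | __zy[z]yxx   read z → write y, move left, go to s2
s2 | __z[y]yyxx   read y → write z, move left, go to s0
s0 | __[z]zyyxx   read z → write y, move right, go to s1
s1 | __y[z]yyxx   read z → write y, move left, go to s2
s2 | __[y]yyyxx   read y → write z, move left, go to s0
s0 | _[_]zyyyxx   read _ → write x, move left, go to s2
s2 | [_]xzyyyxx   read _ → write x, move right, go to s2
s2 | x[x]zyyyxx
M halts after 14 transitions.

14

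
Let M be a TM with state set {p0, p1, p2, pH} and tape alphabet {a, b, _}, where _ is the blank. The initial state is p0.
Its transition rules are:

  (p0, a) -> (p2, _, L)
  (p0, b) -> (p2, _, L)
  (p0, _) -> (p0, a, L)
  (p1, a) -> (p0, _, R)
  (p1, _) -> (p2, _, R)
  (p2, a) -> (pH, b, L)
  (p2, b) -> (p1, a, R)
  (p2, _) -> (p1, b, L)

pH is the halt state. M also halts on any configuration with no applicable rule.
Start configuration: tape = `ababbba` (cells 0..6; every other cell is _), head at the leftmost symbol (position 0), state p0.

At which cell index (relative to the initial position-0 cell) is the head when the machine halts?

4

p0 | __[a]babbba   read a → write _, move L, go to p2
p2 | _[_]_babbba   read _ → write b, move L, go to p1
p1 | [_]b_babbba   read _ → write _, move R, go to p2
p2 | _[b]_babbba   read b → write a, move R, go to p1
p1 | _a[_]babbba   read _ → write _, move R, go to p2
p2 | _a_[b]abbba   read b → write a, move R, go to p1
p1 | _a_a[a]bbba   read a → write _, move R, go to p0
p0 | _a_a_[b]bba   read b → write _, move L, go to p2
p2 | _a_a[_]_bba   read _ → write b, move L, go to p1
p1 | _a_[a]b_bba   read a → write _, move R, go to p0
p0 | _a__[b]_bba   read b → write _, move L, go to p2
p2 | _a_[_]__bba   read _ → write b, move L, go to p1
p1 | _a[_]b__bba   read _ → write _, move R, go to p2
p2 | _a_[b]__bba   read b → write a, move R, go to p1
p1 | _a_a[_]_bba   read _ → write _, move R, go to p2
p2 | _a_a_[_]bba   read _ → write b, move L, go to p1
p1 | _a_a[_]bbba   read _ → write _, move R, go to p2
p2 | _a_a_[b]bba   read b → write a, move R, go to p1
p1 | _a_a_a[b]ba
At halt the head is at cell 4.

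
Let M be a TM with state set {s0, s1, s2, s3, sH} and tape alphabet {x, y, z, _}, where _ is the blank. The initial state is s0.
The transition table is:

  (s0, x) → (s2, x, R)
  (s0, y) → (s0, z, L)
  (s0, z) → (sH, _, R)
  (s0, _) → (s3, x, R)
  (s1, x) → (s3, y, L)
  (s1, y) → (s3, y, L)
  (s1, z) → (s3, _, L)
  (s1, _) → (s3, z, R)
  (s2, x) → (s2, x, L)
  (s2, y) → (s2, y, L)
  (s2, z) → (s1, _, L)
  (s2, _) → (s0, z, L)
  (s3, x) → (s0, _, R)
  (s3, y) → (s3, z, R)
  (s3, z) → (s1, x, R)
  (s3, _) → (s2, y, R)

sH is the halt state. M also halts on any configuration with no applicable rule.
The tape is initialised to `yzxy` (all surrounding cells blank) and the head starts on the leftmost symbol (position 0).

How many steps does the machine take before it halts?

15

s0 | _[y]zxy___   read y → write z, move L, go to s0
s0 | [_]zzxy___   read _ → write x, move R, go to s3
s3 | x[z]zxy___   read z → write x, move R, go to s1
s1 | xx[z]xy___   read z → write _, move L, go to s3
s3 | x[x]_xy___   read x → write _, move R, go to s0
s0 | x_[_]xy___   read _ → write x, move R, go to s3
s3 | x_x[x]y___   read x → write _, move R, go to s0
s0 | x_x_[y]___   read y → write z, move L, go to s0
s0 | x_x[_]z___   read _ → write x, move R, go to s3
s3 | x_xx[z]___   read z → write x, move R, go to s1
s1 | x_xxx[_]__   read _ → write z, move R, go to s3
s3 | x_xxxz[_]_   read _ → write y, move R, go to s2
s2 | x_xxxzy[_]   read _ → write z, move L, go to s0
s0 | x_xxxz[y]z   read y → write z, move L, go to s0
s0 | x_xxx[z]zz   read z → write _, move R, go to sH
sH | x_xxx_[z]z
M halts after 15 transitions.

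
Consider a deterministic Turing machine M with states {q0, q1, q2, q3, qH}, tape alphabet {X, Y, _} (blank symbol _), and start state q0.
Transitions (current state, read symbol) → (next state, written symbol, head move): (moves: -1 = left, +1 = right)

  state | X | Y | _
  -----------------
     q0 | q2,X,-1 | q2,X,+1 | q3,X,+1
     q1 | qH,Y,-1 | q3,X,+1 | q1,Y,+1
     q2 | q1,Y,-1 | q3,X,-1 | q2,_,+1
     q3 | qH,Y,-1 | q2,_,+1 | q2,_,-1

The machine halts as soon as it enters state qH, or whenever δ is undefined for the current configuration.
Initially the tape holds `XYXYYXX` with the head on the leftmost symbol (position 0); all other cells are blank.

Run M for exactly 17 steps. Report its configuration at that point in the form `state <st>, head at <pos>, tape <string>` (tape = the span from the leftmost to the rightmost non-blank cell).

state q1, head at 3, tape YXX__YXX

q0 | _[X]YXYYXX   read X → write X, move -1, go to q2
q2 | [_]XYXYYXX   read _ → write _, move +1, go to q2
q2 | _[X]YXYYXX   read X → write Y, move -1, go to q1
q1 | [_]YYXYYXX   read _ → write Y, move +1, go to q1
q1 | Y[Y]YXYYXX   read Y → write X, move +1, go to q3
q3 | YX[Y]XYYXX   read Y → write _, move +1, go to q2
q2 | YX_[X]YYXX   read X → write Y, move -1, go to q1
q1 | YX[_]YYYXX   read _ → write Y, move +1, go to q1
q1 | YXY[Y]YYXX   read Y → write X, move +1, go to q3
q3 | YXYX[Y]YXX   read Y → write _, move +1, go to q2
q2 | YXYX_[Y]XX   read Y → write X, move -1, go to q3
q3 | YXYX[_]XXX   read _ → write _, move -1, go to q2
q2 | YXY[X]_XXX   read X → write Y, move -1, go to q1
q1 | YX[Y]Y_XXX   read Y → write X, move +1, go to q3
q3 | YXX[Y]_XXX   read Y → write _, move +1, go to q2
q2 | YXX_[_]XXX   read _ → write _, move +1, go to q2
q2 | YXX__[X]XX   read X → write Y, move -1, go to q1
q1 | YXX_[_]YXX
After 17 steps: state q1, head at 3, tape YXX__YXX.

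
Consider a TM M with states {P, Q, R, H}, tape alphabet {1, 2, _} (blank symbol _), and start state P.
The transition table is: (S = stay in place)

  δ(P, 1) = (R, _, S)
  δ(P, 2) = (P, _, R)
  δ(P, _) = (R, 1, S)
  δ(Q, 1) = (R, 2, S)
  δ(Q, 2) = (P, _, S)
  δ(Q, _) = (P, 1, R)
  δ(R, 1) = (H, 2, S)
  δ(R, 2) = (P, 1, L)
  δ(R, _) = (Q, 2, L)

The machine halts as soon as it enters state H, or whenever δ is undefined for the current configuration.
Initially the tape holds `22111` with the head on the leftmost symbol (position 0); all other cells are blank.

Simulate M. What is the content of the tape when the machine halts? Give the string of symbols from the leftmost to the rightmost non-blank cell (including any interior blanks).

state=P head=0 tape=[2]2111_   (P,2)→(P,_,R)
state=P head=1 tape=_[2]111_   (P,2)→(P,_,R)
state=P head=2 tape=__[1]11_   (P,1)→(R,_,S)
state=R head=2 tape=__[_]11_   (R,_)→(Q,2,L)
state=Q head=1 tape=_[_]211_   (Q,_)→(P,1,R)
state=P head=2 tape=_1[2]11_   (P,2)→(P,_,R)
state=P head=3 tape=_1_[1]1_   (P,1)→(R,_,S)
state=R head=3 tape=_1_[_]1_   (R,_)→(Q,2,L)
state=Q head=2 tape=_1[_]21_   (Q,_)→(P,1,R)
state=P head=3 tape=_11[2]1_   (P,2)→(P,_,R)
state=P head=4 tape=_11_[1]_   (P,1)→(R,_,S)
state=R head=4 tape=_11_[_]_   (R,_)→(Q,2,L)
state=Q head=3 tape=_11[_]2_   (Q,_)→(P,1,R)
state=P head=4 tape=_111[2]_   (P,2)→(P,_,R)
state=P head=5 tape=_111_[_]   (P,_)→(R,1,S)
state=R head=5 tape=_111_[1]   (R,1)→(H,2,S)
state=H head=5 tape=_111_[2]
The non-blank tape span at halt is 111_2.

111_2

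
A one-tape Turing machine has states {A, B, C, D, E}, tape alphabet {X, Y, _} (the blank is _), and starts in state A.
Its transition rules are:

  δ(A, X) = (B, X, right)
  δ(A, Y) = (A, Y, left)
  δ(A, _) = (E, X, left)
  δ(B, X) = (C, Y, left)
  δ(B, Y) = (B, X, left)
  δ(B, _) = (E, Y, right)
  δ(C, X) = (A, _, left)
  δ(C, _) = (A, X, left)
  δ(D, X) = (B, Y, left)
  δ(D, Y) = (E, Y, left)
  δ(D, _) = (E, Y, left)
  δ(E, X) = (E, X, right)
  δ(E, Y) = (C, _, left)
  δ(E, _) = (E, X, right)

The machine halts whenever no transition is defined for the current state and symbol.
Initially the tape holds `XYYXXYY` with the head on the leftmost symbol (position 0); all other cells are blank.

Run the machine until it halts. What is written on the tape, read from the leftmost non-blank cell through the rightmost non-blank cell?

A | ___[X]YYXXYY   read X → write X, move right, go to B
B | ___X[Y]YXXYY   read Y → write X, move left, go to B
B | ___[X]XYXXYY   read X → write Y, move left, go to C
C | __[_]YXYXXYY   read _ → write X, move left, go to A
A | _[_]XYXYXXYY   read _ → write X, move left, go to E
E | [_]XXYXYXXYY   read _ → write X, move right, go to E
E | X[X]XYXYXXYY   read X → write X, move right, go to E
E | XX[X]YXYXXYY   read X → write X, move right, go to E
E | XXX[Y]XYXXYY   read Y → write _, move left, go to C
C | XX[X]_XYXXYY   read X → write _, move left, go to A
A | X[X]__XYXXYY   read X → write X, move right, go to B
B | XX[_]_XYXXYY   read _ → write Y, move right, go to E
E | XXY[_]XYXXYY   read _ → write X, move right, go to E
E | XXYX[X]YXXYY   read X → write X, move right, go to E
E | XXYXX[Y]XXYY   read Y → write _, move left, go to C
C | XXYX[X]_XXYY   read X → write _, move left, go to A
A | XXY[X]__XXYY   read X → write X, move right, go to B
B | XXYX[_]_XXYY   read _ → write Y, move right, go to E
E | XXYXY[_]XXYY   read _ → write X, move right, go to E
E | XXYXYX[X]XYY   read X → write X, move right, go to E
E | XXYXYXX[X]YY   read X → write X, move right, go to E
E | XXYXYXXX[Y]Y   read Y → write _, move left, go to C
C | XXYXYXX[X]_Y   read X → write _, move left, go to A
A | XXYXYX[X]__Y   read X → write X, move right, go to B
B | XXYXYXX[_]_Y   read _ → write Y, move right, go to E
E | XXYXYXXY[_]Y   read _ → write X, move right, go to E
E | XXYXYXXYX[Y]   read Y → write _, move left, go to C
C | XXYXYXXY[X]_   read X → write _, move left, go to A
A | XXYXYXX[Y]__   read Y → write Y, move left, go to A
A | XXYXYX[X]Y__   read X → write X, move right, go to B
B | XXYXYXX[Y]__   read Y → write X, move left, go to B
B | XXYXYX[X]X__   read X → write Y, move left, go to C
C | XXYXY[X]YX__   read X → write _, move left, go to A
A | XXYX[Y]_YX__   read Y → write Y, move left, go to A
A | XXY[X]Y_YX__   read X → write X, move right, go to B
B | XXYX[Y]_YX__   read Y → write X, move left, go to B
B | XXY[X]X_YX__   read X → write Y, move left, go to C
C | XX[Y]YX_YX__
The non-blank tape span at halt is XXYYX_YX.

XXYYX_YX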